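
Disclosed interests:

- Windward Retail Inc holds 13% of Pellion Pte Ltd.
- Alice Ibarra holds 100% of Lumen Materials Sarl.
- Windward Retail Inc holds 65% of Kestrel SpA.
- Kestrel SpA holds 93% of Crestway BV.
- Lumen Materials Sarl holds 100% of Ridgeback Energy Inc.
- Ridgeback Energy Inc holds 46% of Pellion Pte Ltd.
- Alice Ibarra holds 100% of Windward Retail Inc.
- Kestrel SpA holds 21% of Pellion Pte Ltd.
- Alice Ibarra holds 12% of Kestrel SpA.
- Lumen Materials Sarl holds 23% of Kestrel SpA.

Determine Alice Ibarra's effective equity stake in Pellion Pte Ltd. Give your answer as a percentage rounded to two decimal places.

80.00%

Alice reaches Pellion along 5 paths.
Via Lumen → Ridgeback: 100% × 100% × 46% = 46%.
Via Kestrel: 12% × 21% = 2.52%.
Via Windward → Kestrel: 100% × 65% × 21% = 13.65%.
Via Lumen → Kestrel: 100% × 23% × 21% = 4.83%.
Via Windward: 100% × 13% = 13%.
Total: 46% + 2.52% + 13.65% + 4.83% + 13% = 80%.
Rounded: 80.00%.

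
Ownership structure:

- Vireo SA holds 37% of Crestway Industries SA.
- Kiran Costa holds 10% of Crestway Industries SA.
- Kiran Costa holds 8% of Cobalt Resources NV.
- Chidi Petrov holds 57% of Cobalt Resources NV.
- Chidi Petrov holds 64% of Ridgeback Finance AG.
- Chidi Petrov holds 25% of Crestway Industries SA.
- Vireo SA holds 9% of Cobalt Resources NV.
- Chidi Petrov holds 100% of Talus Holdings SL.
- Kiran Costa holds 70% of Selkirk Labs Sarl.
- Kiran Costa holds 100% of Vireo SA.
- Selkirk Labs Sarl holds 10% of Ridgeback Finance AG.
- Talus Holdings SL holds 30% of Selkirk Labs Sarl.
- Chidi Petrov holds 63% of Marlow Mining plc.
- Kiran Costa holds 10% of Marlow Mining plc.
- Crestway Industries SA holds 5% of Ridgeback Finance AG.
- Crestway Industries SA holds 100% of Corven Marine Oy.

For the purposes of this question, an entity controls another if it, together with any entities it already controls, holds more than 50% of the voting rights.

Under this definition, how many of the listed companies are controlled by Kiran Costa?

Kiran holds 100% of Vireo, so Kiran controls Vireo.
Kiran holds 70% of Selkirk, so Kiran controls Selkirk.
No other company's threshold is met.
Kiran controls 2 companies.

2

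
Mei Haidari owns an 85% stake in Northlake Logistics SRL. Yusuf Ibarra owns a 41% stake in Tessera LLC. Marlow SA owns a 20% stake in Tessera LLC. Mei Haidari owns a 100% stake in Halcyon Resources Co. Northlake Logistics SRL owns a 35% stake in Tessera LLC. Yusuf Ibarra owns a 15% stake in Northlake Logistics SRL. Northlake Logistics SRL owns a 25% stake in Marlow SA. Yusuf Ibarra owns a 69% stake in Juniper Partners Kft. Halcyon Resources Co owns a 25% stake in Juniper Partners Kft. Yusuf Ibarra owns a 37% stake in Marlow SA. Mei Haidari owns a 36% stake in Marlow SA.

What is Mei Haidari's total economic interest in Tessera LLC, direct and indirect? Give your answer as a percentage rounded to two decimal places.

41.20%

Mei reaches Tessera along 3 paths.
Via Northlake: 85% × 35% = 29.75%.
Via Northlake → Marlow: 85% × 25% × 20% = 4.25%.
Via Marlow: 36% × 20% = 7.2%.
Total: 29.75% + 4.25% + 7.2% = 41.2%.
Rounded: 41.20%.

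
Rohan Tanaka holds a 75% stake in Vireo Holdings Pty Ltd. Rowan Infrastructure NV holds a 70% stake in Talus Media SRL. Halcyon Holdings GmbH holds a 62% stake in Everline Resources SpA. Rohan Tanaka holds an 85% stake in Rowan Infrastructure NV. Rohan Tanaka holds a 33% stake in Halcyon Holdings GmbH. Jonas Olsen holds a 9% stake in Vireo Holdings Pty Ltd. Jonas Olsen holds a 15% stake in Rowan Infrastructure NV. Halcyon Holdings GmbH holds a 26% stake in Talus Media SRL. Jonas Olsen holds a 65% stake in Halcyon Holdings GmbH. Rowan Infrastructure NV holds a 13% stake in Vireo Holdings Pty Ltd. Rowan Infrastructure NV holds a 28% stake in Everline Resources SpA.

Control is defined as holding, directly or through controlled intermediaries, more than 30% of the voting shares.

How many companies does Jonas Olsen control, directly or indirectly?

Jonas holds 65% of Halcyon, so Jonas controls Halcyon.
Halcyon holds 62% of Everline, so Jonas controls Everline.
No other company's threshold is met.
Jonas controls 2 companies.

2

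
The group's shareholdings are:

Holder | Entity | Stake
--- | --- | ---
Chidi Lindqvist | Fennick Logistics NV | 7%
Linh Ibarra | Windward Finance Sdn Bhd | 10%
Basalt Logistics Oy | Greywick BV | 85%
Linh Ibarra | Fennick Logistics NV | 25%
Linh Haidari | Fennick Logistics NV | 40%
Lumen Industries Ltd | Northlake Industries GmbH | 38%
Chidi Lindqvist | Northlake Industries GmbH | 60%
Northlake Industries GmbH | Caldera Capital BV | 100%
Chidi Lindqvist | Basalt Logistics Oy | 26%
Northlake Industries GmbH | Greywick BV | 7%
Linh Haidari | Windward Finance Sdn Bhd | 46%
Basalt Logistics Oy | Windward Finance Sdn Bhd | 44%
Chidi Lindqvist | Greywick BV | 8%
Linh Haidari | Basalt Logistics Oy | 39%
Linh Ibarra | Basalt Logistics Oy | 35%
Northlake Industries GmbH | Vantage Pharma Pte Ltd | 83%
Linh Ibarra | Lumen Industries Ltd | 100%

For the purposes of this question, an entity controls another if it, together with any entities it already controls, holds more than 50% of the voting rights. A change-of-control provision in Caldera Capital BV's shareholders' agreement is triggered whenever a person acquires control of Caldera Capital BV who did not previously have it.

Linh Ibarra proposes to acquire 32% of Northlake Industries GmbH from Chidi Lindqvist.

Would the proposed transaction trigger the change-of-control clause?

Yes

The purchase adds only to Linh Ibarra's holdings (Chidi's stake shrinks), so Linh Ibarra is the only person who could newly come to control Caldera.
Linh Ibarra holds 100% of Lumen, so Linh Ibarra controls Lumen.
Neither Linh Ibarra nor any entity Linh Ibarra controls holds any voting interest in Caldera.
So before the transaction, Linh Ibarra does not control Caldera.
After the purchase, Linh Ibarra holds 32% of Northlake directly, and Chidi's stake falls to 28%.
Lumen and Linh Ibarra together hold 38% + 32% = 70% of Northlake, so Linh Ibarra controls Northlake.
Northlake holds 100% of Caldera, so Linh Ibarra controls Caldera.
Linh Ibarra did not control Caldera before and does after, so the clause is triggered.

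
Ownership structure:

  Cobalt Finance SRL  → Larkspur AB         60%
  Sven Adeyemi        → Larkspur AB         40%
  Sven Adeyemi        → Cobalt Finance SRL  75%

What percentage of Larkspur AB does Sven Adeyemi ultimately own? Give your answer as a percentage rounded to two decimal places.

85.00%

Sven reaches Larkspur along 2 paths.
Via Cobalt: 75% × 60% = 45%.
Direct stake: 40% = 40%.
Total: 45% + 40% = 85%.
Rounded: 85.00%.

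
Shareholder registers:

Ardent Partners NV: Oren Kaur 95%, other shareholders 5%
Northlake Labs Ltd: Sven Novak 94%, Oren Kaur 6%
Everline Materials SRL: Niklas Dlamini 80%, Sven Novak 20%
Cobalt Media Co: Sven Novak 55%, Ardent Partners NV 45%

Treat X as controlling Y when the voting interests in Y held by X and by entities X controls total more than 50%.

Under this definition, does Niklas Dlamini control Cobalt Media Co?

Niklas holds 80% of Everline, so Niklas controls Everline.
Neither Niklas nor any entity Niklas controls holds any voting interest in Cobalt.
So Niklas does not control Cobalt.

No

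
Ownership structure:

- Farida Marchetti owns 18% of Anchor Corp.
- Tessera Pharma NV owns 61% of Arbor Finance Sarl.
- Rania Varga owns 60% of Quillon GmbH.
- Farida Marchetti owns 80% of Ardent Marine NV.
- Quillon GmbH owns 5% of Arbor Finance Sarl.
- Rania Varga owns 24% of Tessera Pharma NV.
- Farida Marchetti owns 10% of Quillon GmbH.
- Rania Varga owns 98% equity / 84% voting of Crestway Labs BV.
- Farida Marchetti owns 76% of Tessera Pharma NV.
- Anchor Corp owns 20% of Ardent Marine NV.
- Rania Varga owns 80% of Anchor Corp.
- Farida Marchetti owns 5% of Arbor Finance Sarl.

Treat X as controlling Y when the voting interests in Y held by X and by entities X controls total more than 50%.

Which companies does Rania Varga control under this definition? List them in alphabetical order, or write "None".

Rania holds 80% of Anchor, so Rania controls Anchor.
Rania holds 60% of Quillon, so Rania controls Quillon.
Rania holds 84% of Crestway, so Rania controls Crestway.
No other company's threshold is met.

Anchor Corp, Crestway Labs BV, Quillon GmbH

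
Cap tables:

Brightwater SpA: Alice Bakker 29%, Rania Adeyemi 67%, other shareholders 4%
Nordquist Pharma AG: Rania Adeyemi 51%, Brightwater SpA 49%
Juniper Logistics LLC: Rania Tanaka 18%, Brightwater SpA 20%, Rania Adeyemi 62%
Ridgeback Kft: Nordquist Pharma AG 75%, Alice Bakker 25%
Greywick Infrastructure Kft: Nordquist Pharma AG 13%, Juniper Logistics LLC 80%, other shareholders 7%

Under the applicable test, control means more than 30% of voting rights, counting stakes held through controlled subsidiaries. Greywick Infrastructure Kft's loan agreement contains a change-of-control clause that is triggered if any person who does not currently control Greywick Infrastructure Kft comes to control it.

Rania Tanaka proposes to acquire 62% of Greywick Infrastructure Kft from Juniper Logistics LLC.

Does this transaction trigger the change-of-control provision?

Yes

The purchase adds only to Rania Tanaka's holdings (Juniper's stake shrinks), so Rania Tanaka is the only person who could newly come to control Greywick.
Rania Tanaka's largest direct stake is 18% in Juniper, which does not meet the threshold, so Rania Tanaka controls no company.
Neither Rania Tanaka nor any entity Rania Tanaka controls holds any voting interest in Greywick.
So before the transaction, Rania Tanaka does not control Greywick.
After the purchase, Rania Tanaka holds 62% of Greywick directly, and Juniper's stake falls to 18%.
Rania Tanaka holds 62% of Greywick, so Rania Tanaka controls Greywick.
Rania Tanaka did not control Greywick before and does after, so the clause is triggered.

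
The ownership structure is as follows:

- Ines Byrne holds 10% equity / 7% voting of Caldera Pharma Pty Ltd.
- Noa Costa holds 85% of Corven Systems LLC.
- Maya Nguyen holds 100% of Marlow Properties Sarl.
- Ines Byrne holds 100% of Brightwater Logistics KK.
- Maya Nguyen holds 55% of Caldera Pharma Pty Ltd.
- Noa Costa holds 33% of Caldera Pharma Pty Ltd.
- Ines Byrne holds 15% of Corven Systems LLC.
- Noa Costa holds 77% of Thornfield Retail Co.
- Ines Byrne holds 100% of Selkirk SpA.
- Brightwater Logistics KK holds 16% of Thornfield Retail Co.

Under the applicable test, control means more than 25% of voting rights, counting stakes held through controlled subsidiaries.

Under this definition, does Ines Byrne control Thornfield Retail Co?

Ines holds 100% of Brightwater, so Ines controls Brightwater.
Ines holds 100% of Selkirk, so Ines controls Selkirk.
In Thornfield, Ines's side holds only 16%, not > 25%.
So Ines does not control Thornfield.

No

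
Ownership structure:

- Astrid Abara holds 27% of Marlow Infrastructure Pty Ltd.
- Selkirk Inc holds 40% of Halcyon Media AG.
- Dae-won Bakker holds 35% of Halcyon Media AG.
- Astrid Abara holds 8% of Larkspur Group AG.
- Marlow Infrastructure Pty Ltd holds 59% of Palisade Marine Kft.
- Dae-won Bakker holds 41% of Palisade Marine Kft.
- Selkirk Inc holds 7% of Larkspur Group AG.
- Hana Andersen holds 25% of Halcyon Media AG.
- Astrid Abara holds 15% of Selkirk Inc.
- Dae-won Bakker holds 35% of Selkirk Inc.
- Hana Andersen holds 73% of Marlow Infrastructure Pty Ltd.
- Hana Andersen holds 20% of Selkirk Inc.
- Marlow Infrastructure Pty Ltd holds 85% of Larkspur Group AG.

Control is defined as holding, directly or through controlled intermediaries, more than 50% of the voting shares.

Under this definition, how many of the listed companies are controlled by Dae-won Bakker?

Dae-won's largest direct stake is 41% in Palisade, which does not meet the threshold.
Dae-won controls 0 companies.

0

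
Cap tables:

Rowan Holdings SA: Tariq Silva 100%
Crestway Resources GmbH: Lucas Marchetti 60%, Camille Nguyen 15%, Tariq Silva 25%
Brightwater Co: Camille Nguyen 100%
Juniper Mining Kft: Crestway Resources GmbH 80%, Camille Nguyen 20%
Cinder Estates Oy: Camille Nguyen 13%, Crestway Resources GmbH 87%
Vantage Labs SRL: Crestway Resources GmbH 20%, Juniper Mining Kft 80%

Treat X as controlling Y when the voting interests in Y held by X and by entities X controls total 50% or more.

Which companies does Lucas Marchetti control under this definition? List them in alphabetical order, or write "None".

Cinder Estates Oy, Crestway Resources GmbH, Juniper Mining Kft, Vantage Labs SRL

Lucas holds 60% of Crestway, so Lucas controls Crestway.
Crestway holds 80% of Juniper, so Lucas controls Juniper.
Crestway holds 87% of Cinder, so Lucas controls Cinder.
Crestway and Juniper together hold 20% + 80% = 100% of Vantage, so Lucas controls Vantage.
No other company's threshold is met.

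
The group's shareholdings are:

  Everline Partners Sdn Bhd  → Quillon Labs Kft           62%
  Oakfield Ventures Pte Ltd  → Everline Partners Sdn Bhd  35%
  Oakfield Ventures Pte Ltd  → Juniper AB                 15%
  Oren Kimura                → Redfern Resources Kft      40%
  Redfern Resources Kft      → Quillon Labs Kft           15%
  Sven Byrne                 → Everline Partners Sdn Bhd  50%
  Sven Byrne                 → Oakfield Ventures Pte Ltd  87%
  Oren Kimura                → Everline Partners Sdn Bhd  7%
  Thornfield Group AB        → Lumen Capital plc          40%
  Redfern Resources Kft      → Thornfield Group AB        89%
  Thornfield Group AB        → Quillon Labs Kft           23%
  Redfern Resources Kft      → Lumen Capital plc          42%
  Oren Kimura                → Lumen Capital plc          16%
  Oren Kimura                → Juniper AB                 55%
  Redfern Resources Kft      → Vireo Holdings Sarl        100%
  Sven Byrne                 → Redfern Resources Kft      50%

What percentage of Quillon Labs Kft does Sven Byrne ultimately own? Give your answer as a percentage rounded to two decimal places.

67.61%

Sven reaches Quillon along 4 paths.
Via Redfern: 50% × 15% = 7.5%.
Via Redfern → Thornfield: 50% × 89% × 23% = 10.235%.
Via Everline: 50% × 62% = 31%.
Via Oakfield → Everline: 87% × 35% × 62% = 18.879%.
Total: 7.5% + 10.235% + 31% + 18.879% = 67.614%.
Rounded: 67.61%.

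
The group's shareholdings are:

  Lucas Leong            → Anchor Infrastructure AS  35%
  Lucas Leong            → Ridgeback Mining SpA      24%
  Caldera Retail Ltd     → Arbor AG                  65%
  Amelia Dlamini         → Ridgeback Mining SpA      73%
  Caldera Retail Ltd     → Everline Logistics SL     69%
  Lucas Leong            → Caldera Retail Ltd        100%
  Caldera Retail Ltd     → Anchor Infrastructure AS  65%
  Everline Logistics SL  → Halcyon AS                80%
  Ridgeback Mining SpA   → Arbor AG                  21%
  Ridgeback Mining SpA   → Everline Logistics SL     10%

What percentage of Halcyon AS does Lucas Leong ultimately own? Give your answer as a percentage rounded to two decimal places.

Lucas reaches Halcyon along 2 paths.
Via Caldera → Everline: 100% × 69% × 80% = 55.2%.
Via Ridgeback → Everline: 24% × 10% × 80% = 1.92%.
Total: 55.2% + 1.92% = 57.12%.

57.12%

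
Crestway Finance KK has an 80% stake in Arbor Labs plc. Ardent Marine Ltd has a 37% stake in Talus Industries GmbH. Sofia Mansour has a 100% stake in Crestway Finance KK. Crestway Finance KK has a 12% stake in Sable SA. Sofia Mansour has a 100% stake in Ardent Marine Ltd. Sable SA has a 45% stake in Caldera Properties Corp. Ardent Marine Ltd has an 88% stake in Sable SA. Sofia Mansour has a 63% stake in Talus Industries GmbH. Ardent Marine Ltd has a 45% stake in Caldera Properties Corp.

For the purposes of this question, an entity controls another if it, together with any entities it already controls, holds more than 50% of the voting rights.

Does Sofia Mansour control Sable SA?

Yes

Sofia holds 100% of Ardent, so Sofia controls Ardent.
Sofia holds 100% of Crestway, so Sofia controls Crestway.
Ardent and Crestway together hold 88% + 12% = 100% of Sable, so Sofia controls Sable.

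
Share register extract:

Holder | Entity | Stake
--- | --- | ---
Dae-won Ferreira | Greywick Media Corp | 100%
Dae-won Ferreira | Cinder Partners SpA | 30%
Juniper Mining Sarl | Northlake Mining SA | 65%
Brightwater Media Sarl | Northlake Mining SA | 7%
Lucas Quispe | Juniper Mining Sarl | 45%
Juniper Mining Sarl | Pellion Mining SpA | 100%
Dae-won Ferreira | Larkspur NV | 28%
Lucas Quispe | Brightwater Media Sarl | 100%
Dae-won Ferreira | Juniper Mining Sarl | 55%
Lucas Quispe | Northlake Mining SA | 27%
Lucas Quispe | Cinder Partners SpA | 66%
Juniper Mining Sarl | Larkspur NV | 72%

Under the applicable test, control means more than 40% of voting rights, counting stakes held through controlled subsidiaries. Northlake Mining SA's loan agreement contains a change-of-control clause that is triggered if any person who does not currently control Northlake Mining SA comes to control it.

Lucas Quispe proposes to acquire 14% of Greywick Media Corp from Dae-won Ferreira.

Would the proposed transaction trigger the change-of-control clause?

The purchase adds only to Lucas's holdings (Dae-won's stake shrinks), so Lucas is the only person who could newly come to control Northlake.
Lucas holds 100% of Brightwater, so Lucas controls Brightwater.
Lucas holds 45% of Juniper, so Lucas controls Juniper.
Brightwater and Juniper and Lucas together hold 7% + 65% + 27% = 99% of Northlake, so Lucas controls Northlake.
So Lucas already controls Northlake before the transaction.
After the purchase, Lucas holds 14% of Greywick directly, and Dae-won's stake falls to 86%.
Lucas controlled Northlake already, so this is not a new person acquiring control; every other person's position is unchanged or reduced.
No new person acquires control, so the clause is not triggered.

No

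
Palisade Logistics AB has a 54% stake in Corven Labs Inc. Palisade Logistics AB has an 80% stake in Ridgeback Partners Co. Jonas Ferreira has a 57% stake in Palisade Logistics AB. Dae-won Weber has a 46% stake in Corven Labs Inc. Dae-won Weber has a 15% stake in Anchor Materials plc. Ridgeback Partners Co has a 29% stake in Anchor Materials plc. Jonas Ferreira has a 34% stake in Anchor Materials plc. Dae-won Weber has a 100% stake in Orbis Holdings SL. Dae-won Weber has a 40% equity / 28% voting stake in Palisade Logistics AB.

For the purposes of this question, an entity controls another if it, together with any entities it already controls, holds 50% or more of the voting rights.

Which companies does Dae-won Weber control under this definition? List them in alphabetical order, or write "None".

Orbis Holdings SL

Dae-won holds 100% of Orbis, so Dae-won controls Orbis.
No other company's threshold is met.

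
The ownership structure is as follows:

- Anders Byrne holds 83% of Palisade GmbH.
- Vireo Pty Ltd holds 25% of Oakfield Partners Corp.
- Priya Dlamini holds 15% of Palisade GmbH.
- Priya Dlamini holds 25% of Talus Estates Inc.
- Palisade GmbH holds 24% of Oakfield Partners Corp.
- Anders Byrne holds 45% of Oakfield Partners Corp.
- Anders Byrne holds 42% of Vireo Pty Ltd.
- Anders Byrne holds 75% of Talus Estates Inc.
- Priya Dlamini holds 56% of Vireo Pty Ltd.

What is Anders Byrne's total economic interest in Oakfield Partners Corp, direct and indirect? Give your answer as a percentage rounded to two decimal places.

75.42%

Anders reaches Oakfield along 3 paths.
Direct stake: 45% = 45%.
Via Vireo: 42% × 25% = 10.5%.
Via Palisade: 83% × 24% = 19.92%.
Total: 45% + 10.5% + 19.92% = 75.42%.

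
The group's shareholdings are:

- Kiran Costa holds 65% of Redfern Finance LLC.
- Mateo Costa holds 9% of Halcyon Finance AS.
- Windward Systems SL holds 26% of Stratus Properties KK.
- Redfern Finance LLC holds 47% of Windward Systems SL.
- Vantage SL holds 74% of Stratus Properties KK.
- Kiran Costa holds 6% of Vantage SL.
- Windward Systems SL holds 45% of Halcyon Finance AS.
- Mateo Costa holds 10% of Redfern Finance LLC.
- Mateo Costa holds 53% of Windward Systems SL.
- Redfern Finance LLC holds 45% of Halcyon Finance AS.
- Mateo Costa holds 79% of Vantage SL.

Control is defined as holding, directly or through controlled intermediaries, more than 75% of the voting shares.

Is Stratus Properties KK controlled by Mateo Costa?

No

Mateo holds 79% of Vantage, so Mateo controls Vantage.
In Stratus, Mateo's side holds only 74%, not > 75%.
So Mateo does not control Stratus.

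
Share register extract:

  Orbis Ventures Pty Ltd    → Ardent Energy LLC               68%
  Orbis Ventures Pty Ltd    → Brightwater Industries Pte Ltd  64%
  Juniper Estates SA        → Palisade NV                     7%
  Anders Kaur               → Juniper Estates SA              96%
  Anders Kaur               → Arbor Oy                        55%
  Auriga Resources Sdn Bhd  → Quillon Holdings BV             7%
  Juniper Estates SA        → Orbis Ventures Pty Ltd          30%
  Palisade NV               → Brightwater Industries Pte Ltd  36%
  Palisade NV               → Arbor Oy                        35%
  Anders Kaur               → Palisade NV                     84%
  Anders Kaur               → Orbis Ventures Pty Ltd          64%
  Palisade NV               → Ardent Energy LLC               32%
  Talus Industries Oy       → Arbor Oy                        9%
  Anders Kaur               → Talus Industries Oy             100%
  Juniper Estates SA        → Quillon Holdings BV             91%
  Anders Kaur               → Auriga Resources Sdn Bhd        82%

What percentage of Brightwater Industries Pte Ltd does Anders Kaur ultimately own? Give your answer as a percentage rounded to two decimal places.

Anders reaches Brightwater along 4 paths.
Via Orbis: 64% × 64% = 40.96%.
Via Juniper → Orbis: 96% × 30% × 64% = 18.432%.
Via Juniper → Palisade: 96% × 7% × 36% = 2.4192%.
Via Palisade: 84% × 36% = 30.24%.
Total: 40.96% + 18.432% + 2.4192% + 30.24% = 92.0512%.
Rounded: 92.05%.

92.05%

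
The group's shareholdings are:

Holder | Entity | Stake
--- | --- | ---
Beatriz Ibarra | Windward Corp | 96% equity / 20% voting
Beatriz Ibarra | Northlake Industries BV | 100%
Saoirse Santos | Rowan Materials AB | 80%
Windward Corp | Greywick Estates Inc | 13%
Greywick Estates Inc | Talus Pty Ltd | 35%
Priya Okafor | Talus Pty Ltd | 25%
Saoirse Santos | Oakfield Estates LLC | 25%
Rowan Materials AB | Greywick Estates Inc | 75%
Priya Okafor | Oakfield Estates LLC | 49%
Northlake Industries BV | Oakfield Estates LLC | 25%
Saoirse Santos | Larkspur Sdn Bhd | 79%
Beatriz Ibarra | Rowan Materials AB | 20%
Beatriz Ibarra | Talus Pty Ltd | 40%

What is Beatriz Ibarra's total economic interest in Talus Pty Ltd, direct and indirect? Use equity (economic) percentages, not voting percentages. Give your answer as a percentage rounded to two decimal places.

49.62%

Beatriz reaches Talus along 3 paths.
Via Rowan → Greywick: 20% × 75% × 35% = 5.25%.
Via Windward → Greywick: 96% × 13% × 35% = 4.368%.
Direct stake: 40% = 40%.
Total: 5.25% + 4.368% + 40% = 49.618%.
Rounded: 49.62%.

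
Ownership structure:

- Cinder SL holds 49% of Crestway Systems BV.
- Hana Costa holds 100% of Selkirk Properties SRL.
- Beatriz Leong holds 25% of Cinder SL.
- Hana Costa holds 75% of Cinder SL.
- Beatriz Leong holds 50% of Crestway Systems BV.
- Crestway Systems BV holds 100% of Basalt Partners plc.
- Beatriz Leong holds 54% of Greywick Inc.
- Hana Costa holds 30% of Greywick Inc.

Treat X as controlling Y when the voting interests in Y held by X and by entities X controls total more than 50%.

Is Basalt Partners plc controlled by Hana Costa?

Hana holds 75% of Cinder, so Hana controls Cinder.
Hana holds 100% of Selkirk, so Hana controls Selkirk.
Neither Hana nor any entity Hana controls holds any voting interest in Basalt.
So Hana does not control Basalt.

No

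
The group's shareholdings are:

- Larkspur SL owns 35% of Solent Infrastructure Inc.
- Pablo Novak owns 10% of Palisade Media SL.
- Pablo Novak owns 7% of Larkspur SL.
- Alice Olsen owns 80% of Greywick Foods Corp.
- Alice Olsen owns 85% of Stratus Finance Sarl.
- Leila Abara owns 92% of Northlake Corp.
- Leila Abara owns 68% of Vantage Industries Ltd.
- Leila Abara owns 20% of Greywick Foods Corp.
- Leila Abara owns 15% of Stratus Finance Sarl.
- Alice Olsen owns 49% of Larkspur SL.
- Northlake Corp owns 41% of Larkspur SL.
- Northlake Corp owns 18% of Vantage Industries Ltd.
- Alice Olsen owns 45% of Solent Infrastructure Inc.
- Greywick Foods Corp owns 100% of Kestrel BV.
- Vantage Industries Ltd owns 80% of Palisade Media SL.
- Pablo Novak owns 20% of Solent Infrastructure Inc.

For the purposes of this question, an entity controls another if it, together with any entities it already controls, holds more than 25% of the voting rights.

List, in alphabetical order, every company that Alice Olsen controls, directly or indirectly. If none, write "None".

Alice holds 85% of Stratus, so Alice controls Stratus.
Alice holds 49% of Larkspur, so Alice controls Larkspur.
Larkspur and Alice together hold 35% + 45% = 80% of Solent, so Alice controls Solent.
Alice holds 80% of Greywick, so Alice controls Greywick.
Greywick holds 100% of Kestrel, so Alice controls Kestrel.
No other company's threshold is met.

Greywick Foods Corp, Kestrel BV, Larkspur SL, Solent Infrastructure Inc, Stratus Finance Sarl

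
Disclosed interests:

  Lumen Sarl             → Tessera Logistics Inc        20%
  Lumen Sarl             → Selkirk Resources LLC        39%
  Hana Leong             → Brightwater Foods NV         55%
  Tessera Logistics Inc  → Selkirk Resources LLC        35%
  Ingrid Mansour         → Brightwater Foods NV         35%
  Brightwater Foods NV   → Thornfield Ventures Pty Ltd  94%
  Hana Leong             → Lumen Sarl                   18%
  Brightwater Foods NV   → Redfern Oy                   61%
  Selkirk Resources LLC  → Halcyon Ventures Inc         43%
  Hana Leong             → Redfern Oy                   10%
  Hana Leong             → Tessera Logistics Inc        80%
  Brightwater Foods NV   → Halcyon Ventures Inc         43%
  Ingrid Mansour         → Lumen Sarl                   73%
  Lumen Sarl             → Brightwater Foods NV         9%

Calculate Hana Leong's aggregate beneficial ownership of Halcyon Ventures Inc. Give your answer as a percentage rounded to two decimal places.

39.95%

Hana reaches Halcyon along 5 paths.
Via Tessera → Selkirk: 80% × 35% × 43% = 12.04%.
Via Lumen → Tessera → Selkirk: 18% × 20% × 35% × 43% = 0.5418%.
Via Lumen → Selkirk: 18% × 39% × 43% = 3.0186%.
Via Lumen → Brightwater: 18% × 9% × 43% = 0.6966%.
Via Brightwater: 55% × 43% = 23.65%.
Total: 12.04% + 0.5418% + 3.0186% + 0.6966% + 23.65% = 39.947%.
Rounded: 39.95%.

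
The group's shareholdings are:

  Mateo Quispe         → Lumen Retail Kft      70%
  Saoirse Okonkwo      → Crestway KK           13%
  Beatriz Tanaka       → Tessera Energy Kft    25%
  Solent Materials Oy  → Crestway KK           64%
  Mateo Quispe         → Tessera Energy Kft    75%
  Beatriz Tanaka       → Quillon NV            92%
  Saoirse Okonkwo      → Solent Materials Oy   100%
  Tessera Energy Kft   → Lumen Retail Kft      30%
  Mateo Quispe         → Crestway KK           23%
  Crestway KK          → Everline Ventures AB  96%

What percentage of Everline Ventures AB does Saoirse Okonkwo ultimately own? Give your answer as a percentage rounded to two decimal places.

73.92%

Saoirse reaches Everline along 2 paths.
Via Solent → Crestway: 100% × 64% × 96% = 61.44%.
Via Crestway: 13% × 96% = 12.48%.
Total: 61.44% + 12.48% = 73.92%.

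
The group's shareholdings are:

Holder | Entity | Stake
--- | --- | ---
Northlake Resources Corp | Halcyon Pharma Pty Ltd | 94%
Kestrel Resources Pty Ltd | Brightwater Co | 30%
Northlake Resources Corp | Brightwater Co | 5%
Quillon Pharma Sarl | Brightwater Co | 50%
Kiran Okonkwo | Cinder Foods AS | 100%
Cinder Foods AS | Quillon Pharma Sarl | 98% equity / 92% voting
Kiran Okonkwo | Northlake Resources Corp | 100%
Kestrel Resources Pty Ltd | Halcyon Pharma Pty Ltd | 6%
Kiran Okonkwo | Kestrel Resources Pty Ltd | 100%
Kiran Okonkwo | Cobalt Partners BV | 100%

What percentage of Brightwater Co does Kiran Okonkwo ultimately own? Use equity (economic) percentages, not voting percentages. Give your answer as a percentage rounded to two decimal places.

Kiran reaches Brightwater along 3 paths.
Via Cinder → Quillon: 100% × 98% × 50% = 49%.
Via Kestrel: 100% × 30% = 30%.
Via Northlake: 100% × 5% = 5%.
Total: 49% + 30% + 5% = 84%.
Rounded: 84.00%.

84.00%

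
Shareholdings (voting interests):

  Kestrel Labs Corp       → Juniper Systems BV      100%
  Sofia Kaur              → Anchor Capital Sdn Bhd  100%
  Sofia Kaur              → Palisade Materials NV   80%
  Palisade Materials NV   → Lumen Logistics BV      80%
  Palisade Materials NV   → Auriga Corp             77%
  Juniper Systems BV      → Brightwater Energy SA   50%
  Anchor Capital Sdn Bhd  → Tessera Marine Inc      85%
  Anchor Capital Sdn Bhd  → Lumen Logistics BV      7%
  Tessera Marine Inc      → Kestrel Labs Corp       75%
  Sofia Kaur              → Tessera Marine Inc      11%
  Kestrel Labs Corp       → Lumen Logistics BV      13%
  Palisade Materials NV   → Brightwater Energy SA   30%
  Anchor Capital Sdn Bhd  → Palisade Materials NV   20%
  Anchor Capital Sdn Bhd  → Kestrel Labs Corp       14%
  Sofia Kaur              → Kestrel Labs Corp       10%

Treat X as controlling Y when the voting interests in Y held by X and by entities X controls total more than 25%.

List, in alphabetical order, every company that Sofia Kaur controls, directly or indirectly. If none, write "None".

Anchor Capital Sdn Bhd, Auriga Corp, Brightwater Energy SA, Juniper Systems BV, Kestrel Labs Corp, Lumen Logistics BV, Palisade Materials NV, Tessera Marine Inc

Sofia holds 100% of Anchor, so Sofia controls Anchor.
Sofia and Anchor together hold 80% + 20% = 100% of Palisade, so Sofia controls Palisade.
Sofia and Anchor together hold 11% + 85% = 96% of Tessera, so Sofia controls Tessera.
Sofia and Anchor and Tessera together hold 10% + 14% + 75% = 99% of Kestrel, so Sofia controls Kestrel.
Kestrel holds 100% of Juniper, so Sofia controls Juniper.
Anchor and Palisade and Kestrel together hold 7% + 80% + 13% = 100% of Lumen, so Sofia controls Lumen.
Palisade holds 77% of Auriga, so Sofia controls Auriga.
Juniper and Palisade together hold 50% + 30% = 80% of Brightwater, so Sofia controls Brightwater.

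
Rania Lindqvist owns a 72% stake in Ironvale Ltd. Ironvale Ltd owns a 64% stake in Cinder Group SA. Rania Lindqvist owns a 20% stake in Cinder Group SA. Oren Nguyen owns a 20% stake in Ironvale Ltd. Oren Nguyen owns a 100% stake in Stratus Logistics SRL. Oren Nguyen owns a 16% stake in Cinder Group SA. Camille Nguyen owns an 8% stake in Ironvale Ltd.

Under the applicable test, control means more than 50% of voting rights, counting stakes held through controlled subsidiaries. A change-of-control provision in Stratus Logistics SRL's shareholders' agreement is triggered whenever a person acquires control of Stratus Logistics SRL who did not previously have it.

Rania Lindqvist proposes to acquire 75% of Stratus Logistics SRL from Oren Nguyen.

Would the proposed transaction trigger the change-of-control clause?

Yes

The purchase adds only to Rania's holdings (Oren's stake shrinks), so Rania is the only person who could newly come to control Stratus.
Rania holds 72% of Ironvale, so Rania controls Ironvale.
Rania and Ironvale together hold 20% + 64% = 84% of Cinder, so Rania controls Cinder.
Neither Rania nor any entity Rania controls holds any voting interest in Stratus.
So before the transaction, Rania does not control Stratus.
After the purchase, Rania holds 75% of Stratus directly, and Oren's stake falls to 25%.
Rania holds 75% of Stratus, so Rania controls Stratus.
Rania did not control Stratus before and does after, so the clause is triggered.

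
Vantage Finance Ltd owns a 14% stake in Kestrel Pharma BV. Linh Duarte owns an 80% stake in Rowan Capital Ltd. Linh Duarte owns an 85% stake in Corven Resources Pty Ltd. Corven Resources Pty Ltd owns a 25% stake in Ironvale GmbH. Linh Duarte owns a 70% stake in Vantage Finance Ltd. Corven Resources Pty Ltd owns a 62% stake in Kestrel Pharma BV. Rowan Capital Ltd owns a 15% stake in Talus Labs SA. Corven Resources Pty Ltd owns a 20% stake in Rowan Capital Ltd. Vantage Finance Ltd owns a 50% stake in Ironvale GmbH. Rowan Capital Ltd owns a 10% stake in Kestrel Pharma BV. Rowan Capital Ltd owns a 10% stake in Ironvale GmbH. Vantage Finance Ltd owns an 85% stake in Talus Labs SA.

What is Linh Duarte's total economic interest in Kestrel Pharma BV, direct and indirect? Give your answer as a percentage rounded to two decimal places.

72.20%

Linh reaches Kestrel along 4 paths.
Via Rowan: 80% × 10% = 8%.
Via Corven → Rowan: 85% × 20% × 10% = 1.7%.
Via Vantage: 70% × 14% = 9.8%.
Via Corven: 85% × 62% = 52.7%.
Total: 8% + 1.7% + 9.8% + 52.7% = 72.2%.
Rounded: 72.20%.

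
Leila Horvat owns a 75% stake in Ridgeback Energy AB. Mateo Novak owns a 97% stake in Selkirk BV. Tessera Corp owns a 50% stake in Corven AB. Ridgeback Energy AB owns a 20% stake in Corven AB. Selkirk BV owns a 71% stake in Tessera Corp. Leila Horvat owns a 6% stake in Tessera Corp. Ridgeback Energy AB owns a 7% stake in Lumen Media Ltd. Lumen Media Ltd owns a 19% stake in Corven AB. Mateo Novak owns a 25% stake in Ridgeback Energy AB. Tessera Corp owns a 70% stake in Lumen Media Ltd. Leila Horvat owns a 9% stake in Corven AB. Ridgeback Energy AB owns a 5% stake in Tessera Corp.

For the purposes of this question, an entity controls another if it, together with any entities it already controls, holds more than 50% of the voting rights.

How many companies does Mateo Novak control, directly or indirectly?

4

Mateo holds 97% of Selkirk, so Mateo controls Selkirk.
Selkirk holds 71% of Tessera, so Mateo controls Tessera.
Tessera holds 70% of Lumen, so Mateo controls Lumen.
Tessera and Lumen together hold 50% + 19% = 69% of Corven, so Mateo controls Corven.
No other company's threshold is met.
Mateo controls 4 companies.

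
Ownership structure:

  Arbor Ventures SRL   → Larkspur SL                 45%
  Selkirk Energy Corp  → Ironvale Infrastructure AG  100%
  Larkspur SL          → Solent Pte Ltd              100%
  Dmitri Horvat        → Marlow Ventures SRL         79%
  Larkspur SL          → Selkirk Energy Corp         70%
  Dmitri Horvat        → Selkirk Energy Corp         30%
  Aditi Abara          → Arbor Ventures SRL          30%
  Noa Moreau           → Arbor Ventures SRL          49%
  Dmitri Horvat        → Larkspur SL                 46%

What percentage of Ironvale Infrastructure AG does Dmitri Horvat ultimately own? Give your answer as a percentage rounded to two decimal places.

62.20%

Dmitri reaches Ironvale along 2 paths.
Via Selkirk: 30% × 100% = 30%.
Via Larkspur → Selkirk: 46% × 70% × 100% = 32.2%.
Total: 30% + 32.2% = 62.2%.
Rounded: 62.20%.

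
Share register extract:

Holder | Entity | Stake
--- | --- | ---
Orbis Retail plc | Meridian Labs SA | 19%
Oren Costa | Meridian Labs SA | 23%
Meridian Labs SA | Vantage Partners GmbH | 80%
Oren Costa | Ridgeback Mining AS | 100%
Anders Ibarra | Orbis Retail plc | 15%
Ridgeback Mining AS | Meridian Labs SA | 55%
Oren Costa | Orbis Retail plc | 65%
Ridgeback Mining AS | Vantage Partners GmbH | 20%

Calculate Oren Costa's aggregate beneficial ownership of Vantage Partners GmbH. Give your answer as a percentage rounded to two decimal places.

Oren reaches Vantage along 4 paths.
Via Ridgeback → Meridian: 100% × 55% × 80% = 44%.
Via Orbis → Meridian: 65% × 19% × 80% = 9.88%.
Via Meridian: 23% × 80% = 18.4%.
Via Ridgeback: 100% × 20% = 20%.
Total: 44% + 9.88% + 18.4% + 20% = 92.28%.

92.28%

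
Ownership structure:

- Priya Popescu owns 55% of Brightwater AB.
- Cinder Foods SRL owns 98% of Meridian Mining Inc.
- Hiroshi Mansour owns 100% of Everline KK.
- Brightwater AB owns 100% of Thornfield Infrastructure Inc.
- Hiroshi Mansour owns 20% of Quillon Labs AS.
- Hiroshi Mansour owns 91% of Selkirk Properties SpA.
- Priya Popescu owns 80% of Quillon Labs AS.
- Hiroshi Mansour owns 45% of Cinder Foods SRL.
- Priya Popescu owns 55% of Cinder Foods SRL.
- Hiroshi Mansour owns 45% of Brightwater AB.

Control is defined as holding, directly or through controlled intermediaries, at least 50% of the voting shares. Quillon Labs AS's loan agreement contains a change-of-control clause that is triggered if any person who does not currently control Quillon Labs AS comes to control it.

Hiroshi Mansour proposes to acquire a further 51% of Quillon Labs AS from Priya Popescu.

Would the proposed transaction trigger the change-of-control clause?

Yes

The purchase adds only to Hiroshi's holdings (Priya's stake shrinks), so Hiroshi is the only person who could newly come to control Quillon.
Hiroshi holds 100% of Everline, so Hiroshi controls Everline.
Hiroshi holds 91% of Selkirk, so Hiroshi controls Selkirk.
In Quillon, Hiroshi's side holds only 20%, not ≥ 50%.
So before the transaction, Hiroshi does not control Quillon.
After the purchase, Hiroshi's direct stake in Quillon rises to 20% + 51% = 71%, and Priya's stake falls to 29%.
Hiroshi holds 71% of Quillon, so Hiroshi controls Quillon.
Hiroshi did not control Quillon before and does after, so the clause is triggered.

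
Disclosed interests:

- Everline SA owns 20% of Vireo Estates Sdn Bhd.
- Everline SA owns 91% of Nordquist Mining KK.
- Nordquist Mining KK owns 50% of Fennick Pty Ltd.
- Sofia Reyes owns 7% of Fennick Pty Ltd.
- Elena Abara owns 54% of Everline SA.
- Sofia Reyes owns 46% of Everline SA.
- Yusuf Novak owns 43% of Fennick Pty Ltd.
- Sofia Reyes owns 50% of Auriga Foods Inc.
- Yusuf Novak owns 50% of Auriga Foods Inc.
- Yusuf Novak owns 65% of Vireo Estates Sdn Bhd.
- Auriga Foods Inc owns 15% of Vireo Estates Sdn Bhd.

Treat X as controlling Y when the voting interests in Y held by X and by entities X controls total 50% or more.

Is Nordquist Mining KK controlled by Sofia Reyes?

No

Sofia holds 50% of Auriga, so Sofia controls Auriga.
Neither Sofia nor any entity Sofia controls holds any voting interest in Nordquist.
So Sofia does not control Nordquist.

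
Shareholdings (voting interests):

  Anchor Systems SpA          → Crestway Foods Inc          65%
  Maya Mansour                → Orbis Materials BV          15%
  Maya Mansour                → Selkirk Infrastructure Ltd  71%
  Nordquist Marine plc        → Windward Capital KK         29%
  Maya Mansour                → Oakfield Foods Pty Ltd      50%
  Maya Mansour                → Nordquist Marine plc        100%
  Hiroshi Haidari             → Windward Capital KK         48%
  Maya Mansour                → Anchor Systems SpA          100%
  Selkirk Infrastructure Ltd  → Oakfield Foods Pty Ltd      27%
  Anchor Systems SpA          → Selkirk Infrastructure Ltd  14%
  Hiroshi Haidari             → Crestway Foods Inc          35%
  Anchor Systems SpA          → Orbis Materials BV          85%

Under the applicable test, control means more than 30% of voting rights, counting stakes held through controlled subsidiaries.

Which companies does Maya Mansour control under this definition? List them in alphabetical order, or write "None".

Maya holds 100% of Anchor, so Maya controls Anchor.
Anchor and Maya together hold 85% + 15% = 100% of Orbis, so Maya controls Orbis.
Maya and Anchor together hold 71% + 14% = 85% of Selkirk, so Maya controls Selkirk.
Maya holds 100% of Nordquist, so Maya controls Nordquist.
Maya and Selkirk together hold 50% + 27% = 77% of Oakfield, so Maya controls Oakfield.
Anchor holds 65% of Crestway, so Maya controls Crestway.
No other company's threshold is met.

Anchor Systems SpA, Crestway Foods Inc, Nordquist Marine plc, Oakfield Foods Pty Ltd, Orbis Materials BV, Selkirk Infrastructure Ltd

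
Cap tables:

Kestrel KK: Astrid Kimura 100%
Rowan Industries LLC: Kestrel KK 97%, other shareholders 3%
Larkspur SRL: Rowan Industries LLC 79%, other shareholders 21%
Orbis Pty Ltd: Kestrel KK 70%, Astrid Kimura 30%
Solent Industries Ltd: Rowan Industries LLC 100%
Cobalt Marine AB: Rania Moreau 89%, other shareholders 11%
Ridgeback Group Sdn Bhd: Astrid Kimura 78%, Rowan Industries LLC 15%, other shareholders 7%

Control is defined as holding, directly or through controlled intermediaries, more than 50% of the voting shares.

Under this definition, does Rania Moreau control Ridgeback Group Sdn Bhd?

Rania holds 89% of Cobalt, so Rania controls Cobalt.
Neither Rania nor any entity Rania controls holds any voting interest in Ridgeback.
So Rania does not control Ridgeback.

No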